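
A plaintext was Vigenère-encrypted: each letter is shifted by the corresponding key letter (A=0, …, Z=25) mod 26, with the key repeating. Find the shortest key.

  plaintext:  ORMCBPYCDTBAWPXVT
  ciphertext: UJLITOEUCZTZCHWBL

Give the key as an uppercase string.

GSZ

  i= 0: U-O =  6 → G
  i= 1: J-R = 18 → S
  i= 2: L-M = 25 → Z
  i= 3: I-C =  6 → G
  i= 4: T-B = 18 → S
  i= 5: O-P = 25 → Z
  i= 6: E-Y =  6 → G
  i= 7: U-C = 18 → S
  i= 8: C-D = 25 → Z
  i= 9: Z-T =  6 → G
  i=10: T-B = 18 → S
  i=11: Z-A = 25 → Z
  i=12: C-W =  6 → G
  i=13: H-P = 18 → S
  i=14: W-X = 25 → Z
  i=15: B-V =  6 → G
  i=16: L-T = 18 → S
  shifts repeat with period 3: GSZ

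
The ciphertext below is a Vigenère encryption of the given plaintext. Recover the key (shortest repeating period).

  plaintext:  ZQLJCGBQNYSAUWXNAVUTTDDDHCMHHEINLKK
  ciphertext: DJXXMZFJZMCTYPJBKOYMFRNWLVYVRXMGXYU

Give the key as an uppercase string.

ETMOKT

  i= 0: D-Z =  4 → E
  i= 1: J-Q = 19 → T
  i= 2: X-L = 12 → M
  i= 3: X-J = 14 → O
  i= 4: M-C = 10 → K
  i= 5: Z-G = 19 → T
  i= 6: F-B =  4 → E
  i= 7: J-Q = 19 → T
  i= 8: Z-N = 12 → M
  i= 9: M-Y = 14 → O
  i=10: C-S = 10 → K
  i=11: T-A = 19 → T
  i=12: Y-U =  4 → E
  i=13: P-W = 19 → T
  i=14: J-X = 12 → M
  i=15: B-N = 14 → O
  i=16: K-A = 10 → K
  i=17: O-V = 19 → T
  i=18: Y-U =  4 → E
  i=19: M-T = 19 → T
  i=20: F-T = 12 → M
  i=21: R-D = 14 → O
  i=22: N-D = 10 → K
  i=23: W-D = 19 → T
  i=24: L-H =  4 → E
  i=25: V-C = 19 → T
  i=26: Y-M = 12 → M
  i=27: V-H = 14 → O
  i=28: R-H = 10 → K
  i=29: X-E = 19 → T
  i=30: M-I =  4 → E
  i=31: G-N = 19 → T
  i=32: X-L = 12 → M
  i=33: Y-K = 14 → O
  i=34: U-K = 10 → K
  shifts repeat with period 6: ETMOKT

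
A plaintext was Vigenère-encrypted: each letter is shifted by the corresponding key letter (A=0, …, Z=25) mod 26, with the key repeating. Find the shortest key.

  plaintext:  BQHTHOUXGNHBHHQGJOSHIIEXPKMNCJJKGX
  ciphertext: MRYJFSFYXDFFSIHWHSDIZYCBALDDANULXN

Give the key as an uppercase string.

LBRQYE

  i= 0: M-B = 11 → L
  i= 1: R-Q =  1 → B
  i= 2: Y-H = 17 → R
  i= 3: J-T = 16 → Q
  i= 4: F-H = 24 → Y
  i= 5: S-O =  4 → E
  i= 6: F-U = 11 → L
  i= 7: Y-X =  1 → B
  i= 8: X-G = 17 → R
  i= 9: D-N = 16 → Q
  i=10: F-H = 24 → Y
  i=11: F-B =  4 → E
  i=12: S-H = 11 → L
  i=13: I-H =  1 → B
  i=14: H-Q = 17 → R
  i=15: W-G = 16 → Q
  i=16: H-J = 24 → Y
  i=17: S-O =  4 → E
  i=18: D-S = 11 → L
  i=19: I-H =  1 → B
  i=20: Z-I = 17 → R
  i=21: Y-I = 16 → Q
  i=22: C-E = 24 → Y
  i=23: B-X =  4 → E
  i=24: A-P = 11 → L
  i=25: L-K =  1 → B
  i=26: D-M = 17 → R
  i=27: D-N = 16 → Q
  i=28: A-C = 24 → Y
  i=29: N-J =  4 → E
  i=30: U-J = 11 → L
  i=31: L-K =  1 → B
  i=32: X-G = 17 → R
  i=33: N-X = 16 → Q
  shifts repeat with period 6: LBRQYE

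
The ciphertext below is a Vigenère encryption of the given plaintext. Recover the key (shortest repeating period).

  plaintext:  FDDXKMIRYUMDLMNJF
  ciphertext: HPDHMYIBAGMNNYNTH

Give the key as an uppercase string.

  i= 0: H-F =  2 → C
  i= 1: P-D = 12 → M
  i= 2: D-D =  0 → A
  i= 3: H-X = 10 → K
  i= 4: M-K =  2 → C
  i= 5: Y-M = 12 → M
  i= 6: I-I =  0 → A
  i= 7: B-R = 10 → K
  i= 8: A-Y =  2 → C
  i= 9: G-U = 12 → M
  i=10: M-M =  0 → A
  i=11: N-D = 10 → K
  i=12: N-L =  2 → C
  i=13: Y-M = 12 → M
  i=14: N-N =  0 → A
  i=15: T-J = 10 → K
  i=16: H-F =  2 → C
  shifts repeat with period 4: CMAK

CMAK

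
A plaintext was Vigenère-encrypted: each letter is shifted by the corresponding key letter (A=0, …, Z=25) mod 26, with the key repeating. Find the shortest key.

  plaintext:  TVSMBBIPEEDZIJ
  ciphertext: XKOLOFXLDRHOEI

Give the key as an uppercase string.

EPWZN

  i= 0: X-T =  4 → E
  i= 1: K-V = 15 → P
  i= 2: O-S = 22 → W
  i= 3: L-M = 25 → Z
  i= 4: O-B = 13 → N
  i= 5: F-B =  4 → E
  i= 6: X-I = 15 → P
  i= 7: L-P = 22 → W
  i= 8: D-E = 25 → Z
  i= 9: R-E = 13 → N
  i=10: H-D =  4 → E
  i=11: O-Z = 15 → P
  i=12: E-I = 22 → W
  i=13: I-J = 25 → Z
  shifts repeat with period 5: EPWZN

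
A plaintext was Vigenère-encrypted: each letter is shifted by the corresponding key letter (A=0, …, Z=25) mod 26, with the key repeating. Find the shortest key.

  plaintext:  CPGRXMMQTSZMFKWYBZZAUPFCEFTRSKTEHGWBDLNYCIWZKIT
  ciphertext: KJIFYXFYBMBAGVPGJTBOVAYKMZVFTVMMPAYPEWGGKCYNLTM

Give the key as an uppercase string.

  i= 0: K-C =  8 → I
  i= 1: J-P = 20 → U
  i= 2: I-G =  2 → C
  i= 3: F-R = 14 → O
  i= 4: Y-X =  1 → B
  i= 5: X-M = 11 → L
  i= 6: F-M = 19 → T
  i= 7: Y-Q =  8 → I
  i= 8: B-T =  8 → I
  i= 9: M-S = 20 → U
  i=10: B-Z =  2 → C
  i=11: A-M = 14 → O
  i=12: G-F =  1 → B
  i=13: V-K = 11 → L
  i=14: P-W = 19 → T
  i=15: G-Y =  8 → I
  i=16: J-B =  8 → I
  i=17: T-Z = 20 → U
  i=18: B-Z =  2 → C
  i=19: O-A = 14 → O
  i=20: V-U =  1 → B
  i=21: A-P = 11 → L
  i=22: Y-F = 19 → T
  i=23: K-C =  8 → I
  i=24: M-E =  8 → I
  i=25: Z-F = 20 → U
  i=26: V-T =  2 → C
  i=27: F-R = 14 → O
  i=28: T-S =  1 → B
  i=29: V-K = 11 → L
  i=30: M-T = 19 → T
  i=31: M-E =  8 → I
  i=32: P-H =  8 → I
  i=33: A-G = 20 → U
  i=34: Y-W =  2 → C
  i=35: P-B = 14 → O
  i=36: E-D =  1 → B
  i=37: W-L = 11 → L
  i=38: G-N = 19 → T
  i=39: G-Y =  8 → I
  i=40: K-C =  8 → I
  i=41: C-I = 20 → U
  i=42: Y-W =  2 → C
  i=43: N-Z = 14 → O
  i=44: L-K =  1 → B
  i=45: T-I = 11 → L
  i=46: M-T = 19 → T
  shifts repeat with period 8: IUCOBLTI

IUCOBLTI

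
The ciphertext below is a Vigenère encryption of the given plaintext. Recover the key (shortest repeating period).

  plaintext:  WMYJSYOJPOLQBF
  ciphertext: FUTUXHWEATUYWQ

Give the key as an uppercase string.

  i= 0: F-W =  9 → J
  i= 1: U-M =  8 → I
  i= 2: T-Y = 21 → V
  i= 3: U-J = 11 → L
  i= 4: X-S =  5 → F
  i= 5: H-Y =  9 → J
  i= 6: W-O =  8 → I
  i= 7: E-J = 21 → V
  i= 8: A-P = 11 → L
  i= 9: T-O =  5 → F
  i=10: U-L =  9 → J
  i=11: Y-Q =  8 → I
  i=12: W-B = 21 → V
  i=13: Q-F = 11 → L
  shifts repeat with period 5: JIVLF

JIVLF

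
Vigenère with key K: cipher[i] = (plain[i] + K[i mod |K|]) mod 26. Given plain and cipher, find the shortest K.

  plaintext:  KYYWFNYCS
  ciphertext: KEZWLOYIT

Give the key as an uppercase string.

  i= 0: K-K =  0 → A
  i= 1: E-Y =  6 → G
  i= 2: Z-Y =  1 → B
  i= 3: W-W =  0 → A
  i= 4: L-F =  6 → G
  i= 5: O-N =  1 → B
  i= 6: Y-Y =  0 → A
  i= 7: I-C =  6 → G
  i= 8: T-S =  1 → B
  shifts repeat with period 3: AGB

AGB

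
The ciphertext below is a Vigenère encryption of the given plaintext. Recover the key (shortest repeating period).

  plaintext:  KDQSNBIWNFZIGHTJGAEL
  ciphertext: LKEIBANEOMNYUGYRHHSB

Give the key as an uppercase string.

  i= 0: L-K =  1 → B
  i= 1: K-D =  7 → H
  i= 2: E-Q = 14 → O
  i= 3: I-S = 16 → Q
  i= 4: B-N = 14 → O
  i= 5: A-B = 25 → Z
  i= 6: N-I =  5 → F
  i= 7: E-W =  8 → I
  i= 8: O-N =  1 → B
  i= 9: M-F =  7 → H
  i=10: N-Z = 14 → O
  i=11: Y-I = 16 → Q
  i=12: U-G = 14 → O
  i=13: G-H = 25 → Z
  i=14: Y-T =  5 → F
  i=15: R-J =  8 → I
  i=16: H-G =  1 → B
  i=17: H-A =  7 → H
  i=18: S-E = 14 → O
  i=19: B-L = 16 → Q
  shifts repeat with period 8: BHOQOZFI

BHOQOZFI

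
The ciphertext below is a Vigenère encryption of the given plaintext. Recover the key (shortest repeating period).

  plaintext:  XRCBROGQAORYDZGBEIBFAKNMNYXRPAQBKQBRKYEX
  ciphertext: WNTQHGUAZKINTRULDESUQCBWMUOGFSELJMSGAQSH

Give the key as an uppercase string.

  i= 0: W-X = 25 → Z
  i= 1: N-R = 22 → W
  i= 2: T-C = 17 → R
  i= 3: Q-B = 15 → P
  i= 4: H-R = 16 → Q
  i= 5: G-O = 18 → S
  i= 6: U-G = 14 → O
  i= 7: A-Q = 10 → K
  i= 8: Z-A = 25 → Z
  i= 9: K-O = 22 → W
  i=10: I-R = 17 → R
  i=11: N-Y = 15 → P
  i=12: T-D = 16 → Q
  i=13: R-Z = 18 → S
  i=14: U-G = 14 → O
  i=15: L-B = 10 → K
  i=16: D-E = 25 → Z
  i=17: E-I = 22 → W
  i=18: S-B = 17 → R
  i=19: U-F = 15 → P
  i=20: Q-A = 16 → Q
  i=21: C-K = 18 → S
  i=22: B-N = 14 → O
  i=23: W-M = 10 → K
  i=24: M-N = 25 → Z
  i=25: U-Y = 22 → W
  i=26: O-X = 17 → R
  i=27: G-R = 15 → P
  i=28: F-P = 16 → Q
  i=29: S-A = 18 → S
  i=30: E-Q = 14 → O
  i=31: L-B = 10 → K
  i=32: J-K = 25 → Z
  i=33: M-Q = 22 → W
  i=34: S-B = 17 → R
  i=35: G-R = 15 → P
  i=36: A-K = 16 → Q
  i=37: Q-Y = 18 → S
  i=38: S-E = 14 → O
  i=39: H-X = 10 → K
  shifts repeat with period 8: ZWRPQSOK

ZWRPQSOK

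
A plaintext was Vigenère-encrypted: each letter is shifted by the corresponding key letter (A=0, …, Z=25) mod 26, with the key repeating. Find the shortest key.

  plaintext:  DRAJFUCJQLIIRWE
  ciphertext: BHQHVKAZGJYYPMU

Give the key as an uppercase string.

  i= 0: B-D = 24 → Y
  i= 1: H-R = 16 → Q
  i= 2: Q-A = 16 → Q
  i= 3: H-J = 24 → Y
  i= 4: V-F = 16 → Q
  i= 5: K-U = 16 → Q
  i= 6: A-C = 24 → Y
  i= 7: Z-J = 16 → Q
  i= 8: G-Q = 16 → Q
  i= 9: J-L = 24 → Y
  i=10: Y-I = 16 → Q
  i=11: Y-I = 16 → Q
  i=12: P-R = 24 → Y
  i=13: M-W = 16 → Q
  i=14: U-E = 16 → Q
  shifts repeat with period 3: YQQ

YQQ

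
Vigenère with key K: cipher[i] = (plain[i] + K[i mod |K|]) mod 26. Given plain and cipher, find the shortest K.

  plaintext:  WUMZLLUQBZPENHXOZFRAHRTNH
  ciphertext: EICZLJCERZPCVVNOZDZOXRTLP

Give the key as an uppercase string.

  i= 0: E-W =  8 → I
  i= 1: I-U = 14 → O
  i= 2: C-M = 16 → Q
  i= 3: Z-Z =  0 → A
  i= 4: L-L =  0 → A
  i= 5: J-L = 24 → Y
  i= 6: C-U =  8 → I
  i= 7: E-Q = 14 → O
  i= 8: R-B = 16 → Q
  i= 9: Z-Z =  0 → A
  i=10: P-P =  0 → A
  i=11: C-E = 24 → Y
  i=12: V-N =  8 → I
  i=13: V-H = 14 → O
  i=14: N-X = 16 → Q
  i=15: O-O =  0 → A
  i=16: Z-Z =  0 → A
  i=17: D-F = 24 → Y
  i=18: Z-R =  8 → I
  i=19: O-A = 14 → O
  i=20: X-H = 16 → Q
  i=21: R-R =  0 → A
  i=22: T-T =  0 → A
  i=23: L-N = 24 → Y
  i=24: P-H =  8 → I
  shifts repeat with period 6: IOQAAY

IOQAAY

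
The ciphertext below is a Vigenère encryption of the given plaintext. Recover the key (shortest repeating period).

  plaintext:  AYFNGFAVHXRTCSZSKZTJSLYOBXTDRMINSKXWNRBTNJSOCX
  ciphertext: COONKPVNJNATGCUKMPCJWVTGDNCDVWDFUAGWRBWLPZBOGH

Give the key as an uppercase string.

  i= 0: C-A =  2 → C
  i= 1: O-Y = 16 → Q
  i= 2: O-F =  9 → J
  i= 3: N-N =  0 → A
  i= 4: K-G =  4 → E
  i= 5: P-F = 10 → K
  i= 6: V-A = 21 → V
  i= 7: N-V = 18 → S
  i= 8: J-H =  2 → C
  i= 9: N-X = 16 → Q
  i=10: A-R =  9 → J
  i=11: T-T =  0 → A
  i=12: G-C =  4 → E
  i=13: C-S = 10 → K
  i=14: U-Z = 21 → V
  i=15: K-S = 18 → S
  i=16: M-K =  2 → C
  i=17: P-Z = 16 → Q
  i=18: C-T =  9 → J
  i=19: J-J =  0 → A
  i=20: W-S =  4 → E
  i=21: V-L = 10 → K
  i=22: T-Y = 21 → V
  i=23: G-O = 18 → S
  i=24: D-B =  2 → C
  i=25: N-X = 16 → Q
  i=26: C-T =  9 → J
  i=27: D-D =  0 → A
  i=28: V-R =  4 → E
  i=29: W-M = 10 → K
  i=30: D-I = 21 → V
  i=31: F-N = 18 → S
  i=32: U-S =  2 → C
  i=33: A-K = 16 → Q
  i=34: G-X =  9 → J
  i=35: W-W =  0 → A
  i=36: R-N =  4 → E
  i=37: B-R = 10 → K
  i=38: W-B = 21 → V
  i=39: L-T = 18 → S
  i=40: P-N =  2 → C
  i=41: Z-J = 16 → Q
  i=42: B-S =  9 → J
  i=43: O-O =  0 → A
  i=44: G-C =  4 → E
  i=45: H-X = 10 → K
  shifts repeat with period 8: CQJAEKVS

CQJAEKVS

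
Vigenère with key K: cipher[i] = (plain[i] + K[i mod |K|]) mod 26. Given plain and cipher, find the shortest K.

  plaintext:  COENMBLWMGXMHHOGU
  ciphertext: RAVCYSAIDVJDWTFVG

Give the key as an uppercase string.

  i= 0: R-C = 15 → P
  i= 1: A-O = 12 → M
  i= 2: V-E = 17 → R
  i= 3: C-N = 15 → P
  i= 4: Y-M = 12 → M
  i= 5: S-B = 17 → R
  i= 6: A-L = 15 → P
  i= 7: I-W = 12 → M
  i= 8: D-M = 17 → R
  i= 9: V-G = 15 → P
  i=10: J-X = 12 → M
  i=11: D-M = 17 → R
  i=12: W-H = 15 → P
  i=13: T-H = 12 → M
  i=14: F-O = 17 → R
  i=15: V-G = 15 → P
  i=16: G-U = 12 → M
  shifts repeat with period 3: PMR

PMR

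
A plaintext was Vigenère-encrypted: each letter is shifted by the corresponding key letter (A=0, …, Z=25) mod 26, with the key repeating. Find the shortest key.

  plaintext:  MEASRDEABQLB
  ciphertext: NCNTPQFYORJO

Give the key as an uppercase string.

  i= 0: N-M =  1 → B
  i= 1: C-E = 24 → Y
  i= 2: N-A = 13 → N
  i= 3: T-S =  1 → B
  i= 4: P-R = 24 → Y
  i= 5: Q-D = 13 → N
  i= 6: F-E =  1 → B
  i= 7: Y-A = 24 → Y
  i= 8: O-B = 13 → N
  i= 9: R-Q =  1 → B
  i=10: J-L = 24 → Y
  i=11: O-B = 13 → N
  shifts repeat with period 3: BYN

BYN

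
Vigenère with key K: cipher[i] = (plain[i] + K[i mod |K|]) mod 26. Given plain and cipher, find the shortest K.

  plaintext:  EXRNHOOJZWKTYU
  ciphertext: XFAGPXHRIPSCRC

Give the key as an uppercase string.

  i= 0: X-E = 19 → T
  i= 1: F-X =  8 → I
  i= 2: A-R =  9 → J
  i= 3: G-N = 19 → T
  i= 4: P-H =  8 → I
  i= 5: X-O =  9 → J
  i= 6: H-O = 19 → T
  i= 7: R-J =  8 → I
  i= 8: I-Z =  9 → J
  i= 9: P-W = 19 → T
  i=10: S-K =  8 → I
  i=11: C-T =  9 → J
  i=12: R-Y = 19 → T
  i=13: C-U =  8 → I
  shifts repeat with period 3: TIJ

TIJ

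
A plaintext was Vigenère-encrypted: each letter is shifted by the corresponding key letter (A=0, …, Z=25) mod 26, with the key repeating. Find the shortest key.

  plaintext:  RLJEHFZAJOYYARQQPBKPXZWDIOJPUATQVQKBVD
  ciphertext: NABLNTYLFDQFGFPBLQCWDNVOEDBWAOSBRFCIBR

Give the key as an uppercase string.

WPSHGOZL

  i= 0: N-R = 22 → W
  i= 1: A-L = 15 → P
  i= 2: B-J = 18 → S
  i= 3: L-E =  7 → H
  i= 4: N-H =  6 → G
  i= 5: T-F = 14 → O
  i= 6: Y-Z = 25 → Z
  i= 7: L-A = 11 → L
  i= 8: F-J = 22 → W
  i= 9: D-O = 15 → P
  i=10: Q-Y = 18 → S
  i=11: F-Y =  7 → H
  i=12: G-A =  6 → G
  i=13: F-R = 14 → O
  i=14: P-Q = 25 → Z
  i=15: B-Q = 11 → L
  i=16: L-P = 22 → W
  i=17: Q-B = 15 → P
  i=18: C-K = 18 → S
  i=19: W-P =  7 → H
  i=20: D-X =  6 → G
  i=21: N-Z = 14 → O
  i=22: V-W = 25 → Z
  i=23: O-D = 11 → L
  i=24: E-I = 22 → W
  i=25: D-O = 15 → P
  i=26: B-J = 18 → S
  i=27: W-P =  7 → H
  i=28: A-U =  6 → G
  i=29: O-A = 14 → O
  i=30: S-T = 25 → Z
  i=31: B-Q = 11 → L
  i=32: R-V = 22 → W
  i=33: F-Q = 15 → P
  i=34: C-K = 18 → S
  i=35: I-B =  7 → H
  i=36: B-V =  6 → G
  i=37: R-D = 14 → O
  shifts repeat with period 8: WPSHGOZL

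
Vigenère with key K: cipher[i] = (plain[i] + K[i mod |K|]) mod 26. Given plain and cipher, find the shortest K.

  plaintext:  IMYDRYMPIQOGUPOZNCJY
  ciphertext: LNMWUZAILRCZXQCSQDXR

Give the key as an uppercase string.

  i= 0: L-I =  3 → D
  i= 1: N-M =  1 → B
  i= 2: M-Y = 14 → O
  i= 3: W-D = 19 → T
  i= 4: U-R =  3 → D
  i= 5: Z-Y =  1 → B
  i= 6: A-M = 14 → O
  i= 7: I-P = 19 → T
  i= 8: L-I =  3 → D
  i= 9: R-Q =  1 → B
  i=10: C-O = 14 → O
  i=11: Z-G = 19 → T
  i=12: X-U =  3 → D
  i=13: Q-P =  1 → B
  i=14: C-O = 14 → O
  i=15: S-Z = 19 → T
  i=16: Q-N =  3 → D
  i=17: D-C =  1 → B
  i=18: X-J = 14 → O
  i=19: R-Y = 19 → T
  shifts repeat with period 4: DBOT

DBOT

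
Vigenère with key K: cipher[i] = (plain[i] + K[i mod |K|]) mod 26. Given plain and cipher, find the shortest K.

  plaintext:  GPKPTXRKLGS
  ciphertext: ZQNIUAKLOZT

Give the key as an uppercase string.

TBD

  i= 0: Z-G = 19 → T
  i= 1: Q-P =  1 → B
  i= 2: N-K =  3 → D
  i= 3: I-P = 19 → T
  i= 4: U-T =  1 → B
  i= 5: A-X =  3 → D
  i= 6: K-R = 19 → T
  i= 7: L-K =  1 → B
  i= 8: O-L =  3 → D
  i= 9: Z-G = 19 → T
  i=10: T-S =  1 → B
  shifts repeat with period 3: TBD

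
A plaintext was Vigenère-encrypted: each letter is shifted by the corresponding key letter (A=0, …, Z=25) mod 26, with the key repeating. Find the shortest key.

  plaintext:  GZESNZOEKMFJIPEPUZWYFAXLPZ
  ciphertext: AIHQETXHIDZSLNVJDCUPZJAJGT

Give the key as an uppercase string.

UJDYR

  i= 0: A-G = 20 → U
  i= 1: I-Z =  9 → J
  i= 2: H-E =  3 → D
  i= 3: Q-S = 24 → Y
  i= 4: E-N = 17 → R
  i= 5: T-Z = 20 → U
  i= 6: X-O =  9 → J
  i= 7: H-E =  3 → D
  i= 8: I-K = 24 → Y
  i= 9: D-M = 17 → R
  i=10: Z-F = 20 → U
  i=11: S-J =  9 → J
  i=12: L-I =  3 → D
  i=13: N-P = 24 → Y
  i=14: V-E = 17 → R
  i=15: J-P = 20 → U
  i=16: D-U =  9 → J
  i=17: C-Z =  3 → D
  i=18: U-W = 24 → Y
  i=19: P-Y = 17 → R
  i=20: Z-F = 20 → U
  i=21: J-A =  9 → J
  i=22: A-X =  3 → D
  i=23: J-L = 24 → Y
  i=24: G-P = 17 → R
  i=25: T-Z = 20 → U
  shifts repeat with period 5: UJDYR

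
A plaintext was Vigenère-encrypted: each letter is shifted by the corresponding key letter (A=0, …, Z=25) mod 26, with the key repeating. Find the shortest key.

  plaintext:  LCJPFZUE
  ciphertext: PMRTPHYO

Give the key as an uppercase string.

  i= 0: P-L =  4 → E
  i= 1: M-C = 10 → K
  i= 2: R-J =  8 → I
  i= 3: T-P =  4 → E
  i= 4: P-F = 10 → K
  i= 5: H-Z =  8 → I
  i= 6: Y-U =  4 → E
  i= 7: O-E = 10 → K
  shifts repeat with period 3: EKI

EKI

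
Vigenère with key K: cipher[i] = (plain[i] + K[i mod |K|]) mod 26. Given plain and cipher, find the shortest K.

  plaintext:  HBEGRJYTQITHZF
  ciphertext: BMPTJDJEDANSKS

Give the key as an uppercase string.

ULLNS

  i= 0: B-H = 20 → U
  i= 1: M-B = 11 → L
  i= 2: P-E = 11 → L
  i= 3: T-G = 13 → N
  i= 4: J-R = 18 → S
  i= 5: D-J = 20 → U
  i= 6: J-Y = 11 → L
  i= 7: E-T = 11 → L
  i= 8: D-Q = 13 → N
  i= 9: A-I = 18 → S
  i=10: N-T = 20 → U
  i=11: S-H = 11 → L
  i=12: K-Z = 11 → L
  i=13: S-F = 13 → N
  shifts repeat with period 5: ULLNS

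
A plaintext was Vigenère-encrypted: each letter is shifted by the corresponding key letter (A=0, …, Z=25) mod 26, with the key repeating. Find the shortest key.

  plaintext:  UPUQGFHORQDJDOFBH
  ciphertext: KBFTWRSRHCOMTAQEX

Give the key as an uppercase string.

QMLD

  i= 0: K-U = 16 → Q
  i= 1: B-P = 12 → M
  i= 2: F-U = 11 → L
  i= 3: T-Q =  3 → D
  i= 4: W-G = 16 → Q
  i= 5: R-F = 12 → M
  i= 6: S-H = 11 → L
  i= 7: R-O =  3 → D
  i= 8: H-R = 16 → Q
  i= 9: C-Q = 12 → M
  i=10: O-D = 11 → L
  i=11: M-J =  3 → D
  i=12: T-D = 16 → Q
  i=13: A-O = 12 → M
  i=14: Q-F = 11 → L
  i=15: E-B =  3 → D
  i=16: X-H = 16 → Q
  shifts repeat with period 4: QMLD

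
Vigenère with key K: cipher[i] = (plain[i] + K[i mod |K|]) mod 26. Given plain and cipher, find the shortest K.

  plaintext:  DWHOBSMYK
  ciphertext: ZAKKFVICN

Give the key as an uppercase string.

  i= 0: Z-D = 22 → W
  i= 1: A-W =  4 → E
  i= 2: K-H =  3 → D
  i= 3: K-O = 22 → W
  i= 4: F-B =  4 → E
  i= 5: V-S =  3 → D
  i= 6: I-M = 22 → W
  i= 7: C-Y =  4 → E
  i= 8: N-K =  3 → D
  shifts repeat with period 3: WED

WED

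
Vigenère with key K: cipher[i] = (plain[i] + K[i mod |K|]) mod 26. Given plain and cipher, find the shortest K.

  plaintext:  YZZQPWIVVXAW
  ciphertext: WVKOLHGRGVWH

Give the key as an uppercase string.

YWL

  i= 0: W-Y = 24 → Y
  i= 1: V-Z = 22 → W
  i= 2: K-Z = 11 → L
  i= 3: O-Q = 24 → Y
  i= 4: L-P = 22 → W
  i= 5: H-W = 11 → L
  i= 6: G-I = 24 → Y
  i= 7: R-V = 22 → W
  i= 8: G-V = 11 → L
  i= 9: V-X = 24 → Y
  i=10: W-A = 22 → W
  i=11: H-W = 11 → L
  shifts repeat with period 3: YWL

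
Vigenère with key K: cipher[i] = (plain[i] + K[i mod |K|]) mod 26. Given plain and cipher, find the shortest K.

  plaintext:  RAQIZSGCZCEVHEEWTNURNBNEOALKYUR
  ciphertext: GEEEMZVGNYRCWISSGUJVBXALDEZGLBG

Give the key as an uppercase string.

PEOWNH

  i= 0: G-R = 15 → P
  i= 1: E-A =  4 → E
  i= 2: E-Q = 14 → O
  i= 3: E-I = 22 → W
  i= 4: M-Z = 13 → N
  i= 5: Z-S =  7 → H
  i= 6: V-G = 15 → P
  i= 7: G-C =  4 → E
  i= 8: N-Z = 14 → O
  i= 9: Y-C = 22 → W
  i=10: R-E = 13 → N
  i=11: C-V =  7 → H
  i=12: W-H = 15 → P
  i=13: I-E =  4 → E
  i=14: S-E = 14 → O
  i=15: S-W = 22 → W
  i=16: G-T = 13 → N
  i=17: U-N =  7 → H
  i=18: J-U = 15 → P
  i=19: V-R =  4 → E
  i=20: B-N = 14 → O
  i=21: X-B = 22 → W
  i=22: A-N = 13 → N
  i=23: L-E =  7 → H
  i=24: D-O = 15 → P
  i=25: E-A =  4 → E
  i=26: Z-L = 14 → O
  i=27: G-K = 22 → W
  i=28: L-Y = 13 → N
  i=29: B-U =  7 → H
  i=30: G-R = 15 → P
  shifts repeat with period 6: PEOWNH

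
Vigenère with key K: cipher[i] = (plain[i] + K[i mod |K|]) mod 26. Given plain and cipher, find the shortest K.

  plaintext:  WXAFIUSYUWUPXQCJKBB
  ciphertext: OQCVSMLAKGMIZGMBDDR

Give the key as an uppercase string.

  i= 0: O-W = 18 → S
  i= 1: Q-X = 19 → T
  i= 2: C-A =  2 → C
  i= 3: V-F = 16 → Q
  i= 4: S-I = 10 → K
  i= 5: M-U = 18 → S
  i= 6: L-S = 19 → T
  i= 7: A-Y =  2 → C
  i= 8: K-U = 16 → Q
  i= 9: G-W = 10 → K
  i=10: M-U = 18 → S
  i=11: I-P = 19 → T
  i=12: Z-X =  2 → C
  i=13: G-Q = 16 → Q
  i=14: M-C = 10 → K
  i=15: B-J = 18 → S
  i=16: D-K = 19 → T
  i=17: D-B =  2 → C
  i=18: R-B = 16 → Q
  shifts repeat with period 5: STCQK

STCQK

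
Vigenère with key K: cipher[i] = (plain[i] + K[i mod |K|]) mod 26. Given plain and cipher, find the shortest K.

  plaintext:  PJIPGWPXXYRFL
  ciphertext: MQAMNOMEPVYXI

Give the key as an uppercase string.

  i= 0: M-P = 23 → X
  i= 1: Q-J =  7 → H
  i= 2: A-I = 18 → S
  i= 3: M-P = 23 → X
  i= 4: N-G =  7 → H
  i= 5: O-W = 18 → S
  i= 6: M-P = 23 → X
  i= 7: E-X =  7 → H
  i= 8: P-X = 18 → S
  i= 9: V-Y = 23 → X
  i=10: Y-R =  7 → H
  i=11: X-F = 18 → S
  i=12: I-L = 23 → X
  shifts repeat with period 3: XHS

XHS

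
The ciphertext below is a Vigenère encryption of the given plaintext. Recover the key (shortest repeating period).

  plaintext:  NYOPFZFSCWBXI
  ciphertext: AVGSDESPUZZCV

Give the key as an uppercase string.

  i= 0: A-N = 13 → N
  i= 1: V-Y = 23 → X
  i= 2: G-O = 18 → S
  i= 3: S-P =  3 → D
  i= 4: D-F = 24 → Y
  i= 5: E-Z =  5 → F
  i= 6: S-F = 13 → N
  i= 7: P-S = 23 → X
  i= 8: U-C = 18 → S
  i= 9: Z-W =  3 → D
  i=10: Z-B = 24 → Y
  i=11: C-X =  5 → F
  i=12: V-I = 13 → N
  shifts repeat with period 6: NXSDYF

NXSDYF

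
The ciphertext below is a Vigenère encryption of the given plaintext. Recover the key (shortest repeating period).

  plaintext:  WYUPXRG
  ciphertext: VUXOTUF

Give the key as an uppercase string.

ZWD

  i= 0: V-W = 25 → Z
  i= 1: U-Y = 22 → W
  i= 2: X-U =  3 → D
  i= 3: O-P = 25 → Z
  i= 4: T-X = 22 → W
  i= 5: U-R =  3 → D
  i= 6: F-G = 25 → Z
  shifts repeat with period 3: ZWD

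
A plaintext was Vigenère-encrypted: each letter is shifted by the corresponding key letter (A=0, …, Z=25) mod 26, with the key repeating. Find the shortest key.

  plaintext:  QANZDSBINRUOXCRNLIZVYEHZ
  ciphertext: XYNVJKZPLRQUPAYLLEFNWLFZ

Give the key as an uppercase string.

HYAWGSY

  i= 0: X-Q =  7 → H
  i= 1: Y-A = 24 → Y
  i= 2: N-N =  0 → A
  i= 3: V-Z = 22 → W
  i= 4: J-D =  6 → G
  i= 5: K-S = 18 → S
  i= 6: Z-B = 24 → Y
  i= 7: P-I =  7 → H
  i= 8: L-N = 24 → Y
  i= 9: R-R =  0 → A
  i=10: Q-U = 22 → W
  i=11: U-O =  6 → G
  i=12: P-X = 18 → S
  i=13: A-C = 24 → Y
  i=14: Y-R =  7 → H
  i=15: L-N = 24 → Y
  i=16: L-L =  0 → A
  i=17: E-I = 22 → W
  i=18: F-Z =  6 → G
  i=19: N-V = 18 → S
  i=20: W-Y = 24 → Y
  i=21: L-E =  7 → H
  i=22: F-H = 24 → Y
  i=23: Z-Z =  0 → A
  shifts repeat with period 7: HYAWGSY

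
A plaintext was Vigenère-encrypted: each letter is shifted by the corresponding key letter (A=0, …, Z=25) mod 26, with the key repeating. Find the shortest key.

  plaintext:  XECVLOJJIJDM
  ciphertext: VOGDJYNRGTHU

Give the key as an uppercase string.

  i= 0: V-X = 24 → Y
  i= 1: O-E = 10 → K
  i= 2: G-C =  4 → E
  i= 3: D-V =  8 → I
  i= 4: J-L = 24 → Y
  i= 5: Y-O = 10 → K
  i= 6: N-J =  4 → E
  i= 7: R-J =  8 → I
  i= 8: G-I = 24 → Y
  i= 9: T-J = 10 → K
  i=10: H-D =  4 → E
  i=11: U-M =  8 → I
  shifts repeat with period 4: YKEI

YKEI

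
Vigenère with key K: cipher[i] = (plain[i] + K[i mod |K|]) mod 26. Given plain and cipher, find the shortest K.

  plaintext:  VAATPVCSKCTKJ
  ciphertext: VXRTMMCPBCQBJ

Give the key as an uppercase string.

AXR

  i= 0: V-V =  0 → A
  i= 1: X-A = 23 → X
  i= 2: R-A = 17 → R
  i= 3: T-T =  0 → A
  i= 4: M-P = 23 → X
  i= 5: M-V = 17 → R
  i= 6: C-C =  0 → A
  i= 7: P-S = 23 → X
  i= 8: B-K = 17 → R
  i= 9: C-C =  0 → A
  i=10: Q-T = 23 → X
  i=11: B-K = 17 → R
  i=12: J-J =  0 → A
  shifts repeat with period 3: AXR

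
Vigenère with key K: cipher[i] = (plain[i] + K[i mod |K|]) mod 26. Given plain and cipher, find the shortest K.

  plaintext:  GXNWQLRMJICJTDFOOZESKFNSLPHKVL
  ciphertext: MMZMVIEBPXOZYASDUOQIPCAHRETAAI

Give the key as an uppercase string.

GPMQFXNP

  i= 0: M-G =  6 → G
  i= 1: M-X = 15 → P
  i= 2: Z-N = 12 → M
  i= 3: M-W = 16 → Q
  i= 4: V-Q =  5 → F
  i= 5: I-L = 23 → X
  i= 6: E-R = 13 → N
  i= 7: B-M = 15 → P
  i= 8: P-J =  6 → G
  i= 9: X-I = 15 → P
  i=10: O-C = 12 → M
  i=11: Z-J = 16 → Q
  i=12: Y-T =  5 → F
  i=13: A-D = 23 → X
  i=14: S-F = 13 → N
  i=15: D-O = 15 → P
  i=16: U-O =  6 → G
  i=17: O-Z = 15 → P
  i=18: Q-E = 12 → M
  i=19: I-S = 16 → Q
  i=20: P-K =  5 → F
  i=21: C-F = 23 → X
  i=22: A-N = 13 → N
  i=23: H-S = 15 → P
  i=24: R-L =  6 → G
  i=25: E-P = 15 → P
  i=26: T-H = 12 → M
  i=27: A-K = 16 → Q
  i=28: A-V =  5 → F
  i=29: I-L = 23 → X
  shifts repeat with period 8: GPMQFXNP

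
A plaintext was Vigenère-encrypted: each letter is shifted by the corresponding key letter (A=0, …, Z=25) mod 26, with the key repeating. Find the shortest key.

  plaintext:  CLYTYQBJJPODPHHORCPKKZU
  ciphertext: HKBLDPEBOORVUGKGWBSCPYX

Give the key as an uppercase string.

  i= 0: H-C =  5 → F
  i= 1: K-L = 25 → Z
  i= 2: B-Y =  3 → D
  i= 3: L-T = 18 → S
  i= 4: D-Y =  5 → F
  i= 5: P-Q = 25 → Z
  i= 6: E-B =  3 → D
  i= 7: B-J = 18 → S
  i= 8: O-J =  5 → F
  i= 9: O-P = 25 → Z
  i=10: R-O =  3 → D
  i=11: V-D = 18 → S
  i=12: U-P =  5 → F
  i=13: G-H = 25 → Z
  i=14: K-H =  3 → D
  i=15: G-O = 18 → S
  i=16: W-R =  5 → F
  i=17: B-C = 25 → Z
  i=18: S-P =  3 → D
  i=19: C-K = 18 → S
  i=20: P-K =  5 → F
  i=21: Y-Z = 25 → Z
  i=22: X-U =  3 → D
  shifts repeat with period 4: FZDS

FZDS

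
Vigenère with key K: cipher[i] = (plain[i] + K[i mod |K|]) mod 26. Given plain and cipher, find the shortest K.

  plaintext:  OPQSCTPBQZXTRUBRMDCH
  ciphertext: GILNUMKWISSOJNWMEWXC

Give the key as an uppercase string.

STVV

  i= 0: G-O = 18 → S
  i= 1: I-P = 19 → T
  i= 2: L-Q = 21 → V
  i= 3: N-S = 21 → V
  i= 4: U-C = 18 → S
  i= 5: M-T = 19 → T
  i= 6: K-P = 21 → V
  i= 7: W-B = 21 → V
  i= 8: I-Q = 18 → S
  i= 9: S-Z = 19 → T
  i=10: S-X = 21 → V
  i=11: O-T = 21 → V
  i=12: J-R = 18 → S
  i=13: N-U = 19 → T
  i=14: W-B = 21 → V
  i=15: M-R = 21 → V
  i=16: E-M = 18 → S
  i=17: W-D = 19 → T
  i=18: X-C = 21 → V
  i=19: C-H = 21 → V
  shifts repeat with period 4: STVV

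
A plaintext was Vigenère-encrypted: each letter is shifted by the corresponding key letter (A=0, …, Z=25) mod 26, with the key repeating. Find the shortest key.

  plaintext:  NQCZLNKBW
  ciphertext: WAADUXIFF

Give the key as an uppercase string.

JKYE

  i= 0: W-N =  9 → J
  i= 1: A-Q = 10 → K
  i= 2: A-C = 24 → Y
  i= 3: D-Z =  4 → E
  i= 4: U-L =  9 → J
  i= 5: X-N = 10 → K
  i= 6: I-K = 24 → Y
  i= 7: F-B =  4 → E
  i= 8: F-W =  9 → J
  shifts repeat with period 4: JKYE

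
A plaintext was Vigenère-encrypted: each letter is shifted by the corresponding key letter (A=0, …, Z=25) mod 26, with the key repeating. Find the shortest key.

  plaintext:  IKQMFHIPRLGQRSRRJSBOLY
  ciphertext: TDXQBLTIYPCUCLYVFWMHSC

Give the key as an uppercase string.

  i= 0: T-I = 11 → L
  i= 1: D-K = 19 → T
  i= 2: X-Q =  7 → H
  i= 3: Q-M =  4 → E
  i= 4: B-F = 22 → W
  i= 5: L-H =  4 → E
  i= 6: T-I = 11 → L
  i= 7: I-P = 19 → T
  i= 8: Y-R =  7 → H
  i= 9: P-L =  4 → E
  i=10: C-G = 22 → W
  i=11: U-Q =  4 → E
  i=12: C-R = 11 → L
  i=13: L-S = 19 → T
  i=14: Y-R =  7 → H
  i=15: V-R =  4 → E
  i=16: F-J = 22 → W
  i=17: W-S =  4 → E
  i=18: M-B = 11 → L
  i=19: H-O = 19 → T
  i=20: S-L =  7 → H
  i=21: C-Y =  4 → E
  shifts repeat with period 6: LTHEWE

LTHEWE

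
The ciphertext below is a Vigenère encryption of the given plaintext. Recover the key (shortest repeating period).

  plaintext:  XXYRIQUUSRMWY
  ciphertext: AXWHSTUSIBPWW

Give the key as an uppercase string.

DAYQK

  i= 0: A-X =  3 → D
  i= 1: X-X =  0 → A
  i= 2: W-Y = 24 → Y
  i= 3: H-R = 16 → Q
  i= 4: S-I = 10 → K
  i= 5: T-Q =  3 → D
  i= 6: U-U =  0 → A
  i= 7: S-U = 24 → Y
  i= 8: I-S = 16 → Q
  i= 9: B-R = 10 → K
  i=10: P-M =  3 → D
  i=11: W-W =  0 → A
  i=12: W-Y = 24 → Y
  shifts repeat with period 5: DAYQK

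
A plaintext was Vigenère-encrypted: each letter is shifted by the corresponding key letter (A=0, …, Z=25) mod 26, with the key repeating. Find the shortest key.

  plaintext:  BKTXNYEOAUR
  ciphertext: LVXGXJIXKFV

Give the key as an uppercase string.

KLEJ

  i= 0: L-B = 10 → K
  i= 1: V-K = 11 → L
  i= 2: X-T =  4 → E
  i= 3: G-X =  9 → J
  i= 4: X-N = 10 → K
  i= 5: J-Y = 11 → L
  i= 6: I-E =  4 → E
  i= 7: X-O =  9 → J
  i= 8: K-A = 10 → K
  i= 9: F-U = 11 → L
  i=10: V-R =  4 → E
  shifts repeat with period 4: KLEJ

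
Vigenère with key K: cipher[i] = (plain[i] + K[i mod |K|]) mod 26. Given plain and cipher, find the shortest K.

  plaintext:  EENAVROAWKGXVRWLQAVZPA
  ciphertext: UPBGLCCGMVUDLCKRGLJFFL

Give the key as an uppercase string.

  i= 0: U-E = 16 → Q
  i= 1: P-E = 11 → L
  i= 2: B-N = 14 → O
  i= 3: G-A =  6 → G
  i= 4: L-V = 16 → Q
  i= 5: C-R = 11 → L
  i= 6: C-O = 14 → O
  i= 7: G-A =  6 → G
  i= 8: M-W = 16 → Q
  i= 9: V-K = 11 → L
  i=10: U-G = 14 → O
  i=11: D-X =  6 → G
  i=12: L-V = 16 → Q
  i=13: C-R = 11 → L
  i=14: K-W = 14 → O
  i=15: R-L =  6 → G
  i=16: G-Q = 16 → Q
  i=17: L-A = 11 → L
  i=18: J-V = 14 → O
  i=19: F-Z =  6 → G
  i=20: F-P = 16 → Q
  i=21: L-A = 11 → L
  shifts repeat with period 4: QLOG

QLOG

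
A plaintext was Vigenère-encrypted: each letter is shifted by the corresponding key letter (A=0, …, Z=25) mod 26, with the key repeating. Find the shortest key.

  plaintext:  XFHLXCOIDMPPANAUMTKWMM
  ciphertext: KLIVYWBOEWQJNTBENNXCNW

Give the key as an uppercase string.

NGBKBU

  i= 0: K-X = 13 → N
  i= 1: L-F =  6 → G
  i= 2: I-H =  1 → B
  i= 3: V-L = 10 → K
  i= 4: Y-X =  1 → B
  i= 5: W-C = 20 → U
  i= 6: B-O = 13 → N
  i= 7: O-I =  6 → G
  i= 8: E-D =  1 → B
  i= 9: W-M = 10 → K
  i=10: Q-P =  1 → B
  i=11: J-P = 20 → U
  i=12: N-A = 13 → N
  i=13: T-N =  6 → G
  i=14: B-A =  1 → B
  i=15: E-U = 10 → K
  i=16: N-M =  1 → B
  i=17: N-T = 20 → U
  i=18: X-K = 13 → N
  i=19: C-W =  6 → G
  i=20: N-M =  1 → B
  i=21: W-M = 10 → K
  shifts repeat with period 6: NGBKBU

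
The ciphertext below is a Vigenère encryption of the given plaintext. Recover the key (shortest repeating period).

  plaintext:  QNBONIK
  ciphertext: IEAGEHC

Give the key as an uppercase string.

  i= 0: I-Q = 18 → S
  i= 1: E-N = 17 → R
  i= 2: A-B = 25 → Z
  i= 3: G-O = 18 → S
  i= 4: E-N = 17 → R
  i= 5: H-I = 25 → Z
  i= 6: C-K = 18 → S
  shifts repeat with period 3: SRZ

SRZ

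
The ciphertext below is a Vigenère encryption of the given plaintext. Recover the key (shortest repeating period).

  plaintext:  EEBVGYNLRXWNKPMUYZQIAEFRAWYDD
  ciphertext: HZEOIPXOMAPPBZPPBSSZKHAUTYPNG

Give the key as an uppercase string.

DVDTCRK

  i= 0: H-E =  3 → D
  i= 1: Z-E = 21 → V
  i= 2: E-B =  3 → D
  i= 3: O-V = 19 → T
  i= 4: I-G =  2 → C
  i= 5: P-Y = 17 → R
  i= 6: X-N = 10 → K
  i= 7: O-L =  3 → D
  i= 8: M-R = 21 → V
  i= 9: A-X =  3 → D
  i=10: P-W = 19 → T
  i=11: P-N =  2 → C
  i=12: B-K = 17 → R
  i=13: Z-P = 10 → K
  i=14: P-M =  3 → D
  i=15: P-U = 21 → V
  i=16: B-Y =  3 → D
  i=17: S-Z = 19 → T
  i=18: S-Q =  2 → C
  i=19: Z-I = 17 → R
  i=20: K-A = 10 → K
  i=21: H-E =  3 → D
  i=22: A-F = 21 → V
  i=23: U-R =  3 → D
  i=24: T-A = 19 → T
  i=25: Y-W =  2 → C
  i=26: P-Y = 17 → R
  i=27: N-D = 10 → K
  i=28: G-D =  3 → D
  shifts repeat with period 7: DVDTCRK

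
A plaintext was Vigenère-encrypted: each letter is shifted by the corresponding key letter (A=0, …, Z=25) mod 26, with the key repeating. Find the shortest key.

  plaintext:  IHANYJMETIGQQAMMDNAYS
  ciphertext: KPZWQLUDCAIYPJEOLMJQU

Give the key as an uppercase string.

  i= 0: K-I =  2 → C
  i= 1: P-H =  8 → I
  i= 2: Z-A = 25 → Z
  i= 3: W-N =  9 → J
  i= 4: Q-Y = 18 → S
  i= 5: L-J =  2 → C
  i= 6: U-M =  8 → I
  i= 7: D-E = 25 → Z
  i= 8: C-T =  9 → J
  i= 9: A-I = 18 → S
  i=10: I-G =  2 → C
  i=11: Y-Q =  8 → I
  i=12: P-Q = 25 → Z
  i=13: J-A =  9 → J
  i=14: E-M = 18 → S
  i=15: O-M =  2 → C
  i=16: L-D =  8 → I
  i=17: M-N = 25 → Z
  i=18: J-A =  9 → J
  i=19: Q-Y = 18 → S
  i=20: U-S =  2 → C
  shifts repeat with period 5: CIZJS

CIZJS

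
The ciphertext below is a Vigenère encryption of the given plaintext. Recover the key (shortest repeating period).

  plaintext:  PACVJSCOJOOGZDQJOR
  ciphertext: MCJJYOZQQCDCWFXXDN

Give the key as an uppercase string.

XCHOPW

  i= 0: M-P = 23 → X
  i= 1: C-A =  2 → C
  i= 2: J-C =  7 → H
  i= 3: J-V = 14 → O
  i= 4: Y-J = 15 → P
  i= 5: O-S = 22 → W
  i= 6: Z-C = 23 → X
  i= 7: Q-O =  2 → C
  i= 8: Q-J =  7 → H
  i= 9: C-O = 14 → O
  i=10: D-O = 15 → P
  i=11: C-G = 22 → W
  i=12: W-Z = 23 → X
  i=13: F-D =  2 → C
  i=14: X-Q =  7 → H
  i=15: X-J = 14 → O
  i=16: D-O = 15 → P
  i=17: N-R = 22 → W
  shifts repeat with period 6: XCHOPW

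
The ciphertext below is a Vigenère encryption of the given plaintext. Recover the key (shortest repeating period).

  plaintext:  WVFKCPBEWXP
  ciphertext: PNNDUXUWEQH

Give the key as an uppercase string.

  i= 0: P-W = 19 → T
  i= 1: N-V = 18 → S
  i= 2: N-F =  8 → I
  i= 3: D-K = 19 → T
  i= 4: U-C = 18 → S
  i= 5: X-P =  8 → I
  i= 6: U-B = 19 → T
  i= 7: W-E = 18 → S
  i= 8: E-W =  8 → I
  i= 9: Q-X = 19 → T
  i=10: H-P = 18 → S
  shifts repeat with period 3: TSI

TSI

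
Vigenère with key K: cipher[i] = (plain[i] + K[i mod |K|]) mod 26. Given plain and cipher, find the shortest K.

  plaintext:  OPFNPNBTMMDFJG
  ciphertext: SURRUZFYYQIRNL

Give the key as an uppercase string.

EFM

  i= 0: S-O =  4 → E
  i= 1: U-P =  5 → F
  i= 2: R-F = 12 → M
  i= 3: R-N =  4 → E
  i= 4: U-P =  5 → F
  i= 5: Z-N = 12 → M
  i= 6: F-B =  4 → E
  i= 7: Y-T =  5 → F
  i= 8: Y-M = 12 → M
  i= 9: Q-M =  4 → E
  i=10: I-D =  5 → F
  i=11: R-F = 12 → M
  i=12: N-J =  4 → E
  i=13: L-G =  5 → F
  shifts repeat with period 3: EFM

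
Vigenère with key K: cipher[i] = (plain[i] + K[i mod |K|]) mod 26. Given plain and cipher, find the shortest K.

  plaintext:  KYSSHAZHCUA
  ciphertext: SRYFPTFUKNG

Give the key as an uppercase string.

  i= 0: S-K =  8 → I
  i= 1: R-Y = 19 → T
  i= 2: Y-S =  6 → G
  i= 3: F-S = 13 → N
  i= 4: P-H =  8 → I
  i= 5: T-A = 19 → T
  i= 6: F-Z =  6 → G
  i= 7: U-H = 13 → N
  i= 8: K-C =  8 → I
  i= 9: N-U = 19 → T
  i=10: G-A =  6 → G
  shifts repeat with period 4: ITGN

ITGN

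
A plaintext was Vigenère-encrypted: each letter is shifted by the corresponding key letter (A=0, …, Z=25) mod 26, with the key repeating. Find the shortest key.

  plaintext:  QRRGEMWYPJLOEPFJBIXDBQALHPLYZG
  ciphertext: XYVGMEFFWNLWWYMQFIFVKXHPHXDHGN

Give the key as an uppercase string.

HHEAISJ

  i= 0: X-Q =  7 → H
  i= 1: Y-R =  7 → H
  i= 2: V-R =  4 → E
  i= 3: G-G =  0 → A
  i= 4: M-E =  8 → I
  i= 5: E-M = 18 → S
  i= 6: F-W =  9 → J
  i= 7: F-Y =  7 → H
  i= 8: W-P =  7 → H
  i= 9: N-J =  4 → E
  i=10: L-L =  0 → A
  i=11: W-O =  8 → I
  i=12: W-E = 18 → S
  i=13: Y-P =  9 → J
  i=14: M-F =  7 → H
  i=15: Q-J =  7 → H
  i=16: F-B =  4 → E
  i=17: I-I =  0 → A
  i=18: F-X =  8 → I
  i=19: V-D = 18 → S
  i=20: K-B =  9 → J
  i=21: X-Q =  7 → H
  i=22: H-A =  7 → H
  i=23: P-L =  4 → E
  i=24: H-H =  0 → A
  i=25: X-P =  8 → I
  i=26: D-L = 18 → S
  i=27: H-Y =  9 → J
  i=28: G-Z =  7 → H
  i=29: N-G =  7 → H
  shifts repeat with period 7: HHEAISJ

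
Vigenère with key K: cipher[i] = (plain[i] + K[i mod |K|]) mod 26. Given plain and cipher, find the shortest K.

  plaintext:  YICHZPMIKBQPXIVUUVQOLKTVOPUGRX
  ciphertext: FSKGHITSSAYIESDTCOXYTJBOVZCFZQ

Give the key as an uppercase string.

  i= 0: F-Y =  7 → H
  i= 1: S-I = 10 → K
  i= 2: K-C =  8 → I
  i= 3: G-H = 25 → Z
  i= 4: H-Z =  8 → I
  i= 5: I-P = 19 → T
  i= 6: T-M =  7 → H
  i= 7: S-I = 10 → K
  i= 8: S-K =  8 → I
  i= 9: A-B = 25 → Z
  i=10: Y-Q =  8 → I
  i=11: I-P = 19 → T
  i=12: E-X =  7 → H
  i=13: S-I = 10 → K
  i=14: D-V =  8 → I
  i=15: T-U = 25 → Z
  i=16: C-U =  8 → I
  i=17: O-V = 19 → T
  i=18: X-Q =  7 → H
  i=19: Y-O = 10 → K
  i=20: T-L =  8 → I
  i=21: J-K = 25 → Z
  i=22: B-T =  8 → I
  i=23: O-V = 19 → T
  i=24: V-O =  7 → H
  i=25: Z-P = 10 → K
  i=26: C-U =  8 → I
  i=27: F-G = 25 → Z
  i=28: Z-R =  8 → I
  i=29: Q-X = 19 → T
  shifts repeat with period 6: HKIZIT

HKIZIT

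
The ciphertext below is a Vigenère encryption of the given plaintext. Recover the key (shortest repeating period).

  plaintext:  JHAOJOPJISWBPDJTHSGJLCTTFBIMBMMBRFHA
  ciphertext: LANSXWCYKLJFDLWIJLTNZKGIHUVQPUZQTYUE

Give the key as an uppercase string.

  i= 0: L-J =  2 → C
  i= 1: A-H = 19 → T
  i= 2: N-A = 13 → N
  i= 3: S-O =  4 → E
  i= 4: X-J = 14 → O
  i= 5: W-O =  8 → I
  i= 6: C-P = 13 → N
  i= 7: Y-J = 15 → P
  i= 8: K-I =  2 → C
  i= 9: L-S = 19 → T
  i=10: J-W = 13 → N
  i=11: F-B =  4 → E
  i=12: D-P = 14 → O
  i=13: L-D =  8 → I
  i=14: W-J = 13 → N
  i=15: I-T = 15 → P
  i=16: J-H =  2 → C
  i=17: L-S = 19 → T
  i=18: T-G = 13 → N
  i=19: N-J =  4 → E
  i=20: Z-L = 14 → O
  i=21: K-C =  8 → I
  i=22: G-T = 13 → N
  i=23: I-T = 15 → P
  i=24: H-F =  2 → C
  i=25: U-B = 19 → T
  i=26: V-I = 13 → N
  i=27: Q-M =  4 → E
  i=28: P-B = 14 → O
  i=29: U-M =  8 → I
  i=30: Z-M = 13 → N
  i=31: Q-B = 15 → P
  i=32: T-R =  2 → C
  i=33: Y-F = 19 → T
  i=34: U-H = 13 → N
  i=35: E-A =  4 → E
  shifts repeat with period 8: CTNEOINP

CTNEOINP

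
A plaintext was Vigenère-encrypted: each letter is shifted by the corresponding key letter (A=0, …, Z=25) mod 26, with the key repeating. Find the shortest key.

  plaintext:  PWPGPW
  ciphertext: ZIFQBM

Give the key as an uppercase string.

KMQ

  i= 0: Z-P = 10 → K
  i= 1: I-W = 12 → M
  i= 2: F-P = 16 → Q
  i= 3: Q-G = 10 → K
  i= 4: B-P = 12 → M
  i= 5: M-W = 16 → Q
  shifts repeat with period 3: KMQ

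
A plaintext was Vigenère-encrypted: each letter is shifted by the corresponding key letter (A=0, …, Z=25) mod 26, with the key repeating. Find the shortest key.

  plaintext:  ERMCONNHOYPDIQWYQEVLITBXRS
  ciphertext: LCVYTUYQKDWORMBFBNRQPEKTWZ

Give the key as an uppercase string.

  i= 0: L-E =  7 → H
  i= 1: C-R = 11 → L
  i= 2: V-M =  9 → J
  i= 3: Y-C = 22 → W
  i= 4: T-O =  5 → F
  i= 5: U-N =  7 → H
  i= 6: Y-N = 11 → L
  i= 7: Q-H =  9 → J
  i= 8: K-O = 22 → W
  i= 9: D-Y =  5 → F
  i=10: W-P =  7 → H
  i=11: O-D = 11 → L
  i=12: R-I =  9 → J
  i=13: M-Q = 22 → W
  i=14: B-W =  5 → F
  i=15: F-Y =  7 → H
  i=16: B-Q = 11 → L
  i=17: N-E =  9 → J
  i=18: R-V = 22 → W
  i=19: Q-L =  5 → F
  i=20: P-I =  7 → H
  i=21: E-T = 11 → L
  i=22: K-B =  9 → J
  i=23: T-X = 22 → W
  i=24: W-R =  5 → F
  i=25: Z-S =  7 → H
  shifts repeat with period 5: HLJWF

HLJWF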